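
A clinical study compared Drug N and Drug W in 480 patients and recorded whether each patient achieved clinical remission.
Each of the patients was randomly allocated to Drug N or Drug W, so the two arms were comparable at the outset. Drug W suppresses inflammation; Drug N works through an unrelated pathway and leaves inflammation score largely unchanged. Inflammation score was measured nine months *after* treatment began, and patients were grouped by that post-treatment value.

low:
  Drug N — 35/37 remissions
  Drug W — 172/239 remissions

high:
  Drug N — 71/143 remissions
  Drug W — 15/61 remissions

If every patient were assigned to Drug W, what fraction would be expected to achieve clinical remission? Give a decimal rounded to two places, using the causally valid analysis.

Drug N is higher inside every inflammation score stratum but Drug W is higher in aggregate. Whether to stratify depends on how inflammation score relates to the drug.
Because the drug influences inflammation score, inflammation score is a post-treatment mediator, not a confounder. Stratifying on it would bias the estimate; the causal effect is the crude pooled difference.
So P(outcome | do(Drug W)) is just the pooled rate for Drug W: 187/300 = 0.623.

0.62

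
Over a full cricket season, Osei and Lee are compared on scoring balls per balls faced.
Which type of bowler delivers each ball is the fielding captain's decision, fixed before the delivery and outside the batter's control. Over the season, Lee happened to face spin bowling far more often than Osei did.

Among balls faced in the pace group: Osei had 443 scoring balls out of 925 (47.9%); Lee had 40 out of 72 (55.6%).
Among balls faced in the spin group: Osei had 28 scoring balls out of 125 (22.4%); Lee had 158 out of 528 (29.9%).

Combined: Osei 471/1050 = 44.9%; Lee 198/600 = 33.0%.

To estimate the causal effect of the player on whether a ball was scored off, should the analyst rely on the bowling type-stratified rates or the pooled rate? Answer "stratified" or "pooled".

stratified

The imbalance in bowling type arose from how balls faced were allocated, not from anything the player did; and bowling type independently affects the outcome. The pooled gap is confounded — condition on bowling type.
Within each level — pace: 47.9% vs 55.6%; spin: 22.4% vs 29.9% — Lee is higher every time.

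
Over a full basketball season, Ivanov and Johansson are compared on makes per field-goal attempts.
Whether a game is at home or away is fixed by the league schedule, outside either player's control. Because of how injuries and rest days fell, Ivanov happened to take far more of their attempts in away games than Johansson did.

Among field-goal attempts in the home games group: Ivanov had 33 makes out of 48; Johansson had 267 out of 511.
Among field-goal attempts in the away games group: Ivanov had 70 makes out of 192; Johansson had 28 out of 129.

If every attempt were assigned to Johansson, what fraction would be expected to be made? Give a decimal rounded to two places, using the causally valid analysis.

0.41

Here game venue is a common cause — it drives both which player a case falls under and the outcome. The crude comparison mixes populations; the stratum-specific rates are the causally relevant ones.
Standardising Johansson to the population game venue mix: 0.635·267/511 + 0.365·28/129 = 0.411.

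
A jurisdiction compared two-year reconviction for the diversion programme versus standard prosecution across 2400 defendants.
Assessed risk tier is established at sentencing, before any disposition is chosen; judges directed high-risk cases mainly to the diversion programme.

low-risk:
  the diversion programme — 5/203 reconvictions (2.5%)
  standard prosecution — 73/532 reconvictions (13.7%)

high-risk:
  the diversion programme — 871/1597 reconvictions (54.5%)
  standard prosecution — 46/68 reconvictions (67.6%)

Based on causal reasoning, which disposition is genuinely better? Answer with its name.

The imbalance in assessed risk tier arose from how defendants were allocated, not from anything the disposition did; and assessed risk tier independently affects the outcome. The pooled gap is confounded — condition on assessed risk tier.
Within each level — low-risk: 2.5% vs 13.7%; high-risk: 54.5% vs 67.6% — the diversion programme is lower every time.

the diversion programme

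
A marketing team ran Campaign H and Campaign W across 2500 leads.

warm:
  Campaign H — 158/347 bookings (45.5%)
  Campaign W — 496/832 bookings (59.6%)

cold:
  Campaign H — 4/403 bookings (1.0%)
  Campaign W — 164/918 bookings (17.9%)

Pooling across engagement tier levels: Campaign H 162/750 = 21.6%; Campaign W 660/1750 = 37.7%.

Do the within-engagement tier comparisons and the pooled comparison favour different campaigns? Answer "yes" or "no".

Within each engagement tier level (warm 45.5% vs 59.6%; cold 1.0% vs 17.9%), Campaign W has the higher rate every time. Pooled: 21.6% vs 37.7% — Campaign W has the higher rate overall. They agree.

no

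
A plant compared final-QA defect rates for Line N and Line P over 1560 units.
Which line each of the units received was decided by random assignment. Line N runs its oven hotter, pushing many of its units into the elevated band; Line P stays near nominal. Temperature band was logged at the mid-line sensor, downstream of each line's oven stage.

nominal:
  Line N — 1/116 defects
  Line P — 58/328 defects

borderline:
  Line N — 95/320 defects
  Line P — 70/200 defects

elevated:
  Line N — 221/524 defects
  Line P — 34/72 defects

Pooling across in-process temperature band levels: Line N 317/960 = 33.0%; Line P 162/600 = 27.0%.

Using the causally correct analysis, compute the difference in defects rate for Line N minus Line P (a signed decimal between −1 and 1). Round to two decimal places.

Line N is lower inside every in-process temperature band stratum but Line P is lower in aggregate. Whether to stratify depends on how in-process temperature band relates to the line.
In-process temperature band here is a post-treatment variable shaped by the line; conditioning on it would introduce bias rather than remove it. The overall comparison is the causal one.
The causal difference is the pooled difference: 0.330 − 0.270 = +0.060.

+0.06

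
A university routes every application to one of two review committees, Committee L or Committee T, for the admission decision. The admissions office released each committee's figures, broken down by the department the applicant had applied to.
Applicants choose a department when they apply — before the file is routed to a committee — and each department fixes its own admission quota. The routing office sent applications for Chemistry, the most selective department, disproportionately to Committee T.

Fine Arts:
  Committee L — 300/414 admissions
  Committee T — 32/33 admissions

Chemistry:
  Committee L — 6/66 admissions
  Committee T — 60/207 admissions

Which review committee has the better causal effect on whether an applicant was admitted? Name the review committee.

Committee T

Department satisfies the back-door criterion: it is not a descendant of the review committee, and it blocks the spurious path from review committee to outcome. Adjusting for it (i.e., using the within-department rates) gives the causal effect.
Within each level — Fine Arts: 72.5% vs 97.0%; Chemistry: 9.1% vs 29.0% — Committee T is higher every time.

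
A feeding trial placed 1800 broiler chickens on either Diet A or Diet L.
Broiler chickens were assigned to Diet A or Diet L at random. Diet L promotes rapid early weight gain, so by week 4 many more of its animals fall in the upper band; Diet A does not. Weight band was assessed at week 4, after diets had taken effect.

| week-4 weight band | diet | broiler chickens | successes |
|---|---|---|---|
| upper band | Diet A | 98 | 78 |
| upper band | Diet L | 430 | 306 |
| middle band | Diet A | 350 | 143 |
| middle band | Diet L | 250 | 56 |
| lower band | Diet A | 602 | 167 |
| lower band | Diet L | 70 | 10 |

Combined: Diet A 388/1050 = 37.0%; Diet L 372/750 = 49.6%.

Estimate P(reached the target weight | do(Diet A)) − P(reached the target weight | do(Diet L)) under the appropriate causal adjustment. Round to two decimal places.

Within every week-4 weight band level Diet A has the higher rate, yet pooled Diet L does — Simpson's reversal.
Week-4 weight band is downstream of the diet. One should not condition on a consequence of treatment, so the overall rates are the right comparison.
The causal difference is the pooled difference: 0.370 − 0.496 = -0.126.

-0.13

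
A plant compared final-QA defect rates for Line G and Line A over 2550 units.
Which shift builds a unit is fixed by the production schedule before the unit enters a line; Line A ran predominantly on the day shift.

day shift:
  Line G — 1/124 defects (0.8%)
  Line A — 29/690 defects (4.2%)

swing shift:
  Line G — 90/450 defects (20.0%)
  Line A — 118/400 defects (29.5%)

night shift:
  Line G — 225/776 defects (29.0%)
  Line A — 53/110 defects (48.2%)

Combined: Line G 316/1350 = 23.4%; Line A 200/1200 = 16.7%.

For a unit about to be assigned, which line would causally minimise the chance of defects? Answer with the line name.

Within every shift level Line G has the lower rate, yet pooled Line A does — Simpson's reversal.
Shift satisfies the back-door criterion: it is not a descendant of the line, and it blocks the spurious path from line to outcome. Adjusting for it (i.e., using the within-shift rates) gives the causal effect.
Within each level — day shift: 0.8% vs 4.2%; swing shift: 20.0% vs 29.5%; night shift: 29.0% vs 48.2% — Line G is lower every time.

Line G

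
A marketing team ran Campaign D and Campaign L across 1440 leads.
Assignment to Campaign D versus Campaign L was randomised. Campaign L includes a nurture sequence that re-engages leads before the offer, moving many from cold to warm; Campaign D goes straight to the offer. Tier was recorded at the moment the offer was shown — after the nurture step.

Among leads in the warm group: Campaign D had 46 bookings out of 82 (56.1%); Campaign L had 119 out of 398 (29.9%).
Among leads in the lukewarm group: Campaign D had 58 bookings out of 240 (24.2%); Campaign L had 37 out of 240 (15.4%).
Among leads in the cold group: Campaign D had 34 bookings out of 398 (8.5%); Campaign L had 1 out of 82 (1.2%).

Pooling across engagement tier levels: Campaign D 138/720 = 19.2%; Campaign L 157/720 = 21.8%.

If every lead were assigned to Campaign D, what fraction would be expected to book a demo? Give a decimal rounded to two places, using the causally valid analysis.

Engagement tier here is a post-treatment variable shaped by the campaign; conditioning on it would introduce bias rather than remove it. The overall comparison is the causal one.
So P(outcome | do(Campaign D)) is just the pooled rate for Campaign D: 138/720 = 0.192.

0.19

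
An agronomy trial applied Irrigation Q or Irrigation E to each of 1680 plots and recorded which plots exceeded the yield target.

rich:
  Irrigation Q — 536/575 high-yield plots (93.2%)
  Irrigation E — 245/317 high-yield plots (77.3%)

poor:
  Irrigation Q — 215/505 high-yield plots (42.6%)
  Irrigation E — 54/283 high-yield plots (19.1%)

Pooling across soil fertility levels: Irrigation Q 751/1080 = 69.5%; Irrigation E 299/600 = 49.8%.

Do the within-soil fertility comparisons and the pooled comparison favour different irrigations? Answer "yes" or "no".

Within each soil fertility level (rich 93.2% vs 77.3%; poor 42.6% vs 19.1%), Irrigation Q has the higher rate every time. Pooled: 69.5% vs 49.8% — Irrigation Q has the higher rate overall. They agree.

no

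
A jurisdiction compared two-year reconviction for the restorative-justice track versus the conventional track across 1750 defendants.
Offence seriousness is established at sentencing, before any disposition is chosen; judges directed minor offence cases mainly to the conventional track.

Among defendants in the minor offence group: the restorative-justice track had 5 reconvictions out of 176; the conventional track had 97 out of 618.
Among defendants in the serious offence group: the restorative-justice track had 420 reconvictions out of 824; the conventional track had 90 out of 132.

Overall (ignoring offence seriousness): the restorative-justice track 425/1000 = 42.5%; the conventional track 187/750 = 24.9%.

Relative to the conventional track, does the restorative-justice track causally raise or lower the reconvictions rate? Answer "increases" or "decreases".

decreases

Offence seriousness differs across dispositions for reasons unrelated to any effect of the disposition itself, and it separately predicts the outcome — a classic confounder. We must compare within offence seriousness levels.
Within each level — minor offence: 2.8% vs 15.7%; serious offence: 51.0% vs 68.2% — the restorative-justice track is lower every time.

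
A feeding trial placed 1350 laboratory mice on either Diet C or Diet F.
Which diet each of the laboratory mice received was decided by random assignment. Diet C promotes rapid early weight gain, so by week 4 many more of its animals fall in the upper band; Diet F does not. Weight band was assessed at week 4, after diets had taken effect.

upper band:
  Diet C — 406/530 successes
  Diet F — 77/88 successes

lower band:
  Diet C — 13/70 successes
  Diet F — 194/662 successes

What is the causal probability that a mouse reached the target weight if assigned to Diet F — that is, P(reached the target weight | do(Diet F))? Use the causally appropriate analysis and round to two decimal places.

0.36

The stratified and pooled comparisons disagree (Diet F wins within each week-4 weight band; Diet C wins overall), so the answer turns on the causal role of week-4 weight band.
Because the diet influences week-4 weight band, week-4 weight band is a post-treatment mediator, not a confounder. Stratifying on it would bias the estimate; the causal effect is the crude pooled difference.
So P(outcome | do(Diet F)) is just the pooled rate for Diet F: 271/750 = 0.361.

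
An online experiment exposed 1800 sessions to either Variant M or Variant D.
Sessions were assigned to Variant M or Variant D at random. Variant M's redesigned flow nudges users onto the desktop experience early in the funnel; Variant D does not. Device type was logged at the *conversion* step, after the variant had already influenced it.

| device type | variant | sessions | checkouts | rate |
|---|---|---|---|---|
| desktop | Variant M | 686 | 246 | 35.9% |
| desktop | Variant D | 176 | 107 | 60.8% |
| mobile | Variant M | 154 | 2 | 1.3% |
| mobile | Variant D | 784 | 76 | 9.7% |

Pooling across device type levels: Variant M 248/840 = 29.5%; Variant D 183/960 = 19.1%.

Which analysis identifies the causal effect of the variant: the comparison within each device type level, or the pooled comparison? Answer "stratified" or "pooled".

pooled

Because the variant influences device type, device type is a post-treatment mediator, not a confounder. Stratifying on it would bias the estimate; the causal effect is the crude pooled difference.
Pooled: Variant M 29.5% vs Variant D 19.1%; Variant M is higher overall.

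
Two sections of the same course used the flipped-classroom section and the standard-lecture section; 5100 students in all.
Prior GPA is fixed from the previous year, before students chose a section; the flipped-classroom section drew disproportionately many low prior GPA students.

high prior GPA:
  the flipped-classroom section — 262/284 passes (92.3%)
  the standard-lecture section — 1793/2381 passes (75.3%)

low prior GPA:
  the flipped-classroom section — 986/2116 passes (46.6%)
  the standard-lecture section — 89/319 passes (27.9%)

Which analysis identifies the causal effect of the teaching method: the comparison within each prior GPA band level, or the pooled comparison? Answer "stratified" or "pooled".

stratified

Prior GPA band satisfies the back-door criterion: it is not a descendant of the teaching method, and it blocks the spurious path from teaching method to outcome. Adjusting for it (i.e., using the within-prior GPA band rates) gives the causal effect.
Within each level — high prior GPA: 92.3% vs 75.3%; low prior GPA: 46.6% vs 27.9% — the flipped-classroom section is higher every time.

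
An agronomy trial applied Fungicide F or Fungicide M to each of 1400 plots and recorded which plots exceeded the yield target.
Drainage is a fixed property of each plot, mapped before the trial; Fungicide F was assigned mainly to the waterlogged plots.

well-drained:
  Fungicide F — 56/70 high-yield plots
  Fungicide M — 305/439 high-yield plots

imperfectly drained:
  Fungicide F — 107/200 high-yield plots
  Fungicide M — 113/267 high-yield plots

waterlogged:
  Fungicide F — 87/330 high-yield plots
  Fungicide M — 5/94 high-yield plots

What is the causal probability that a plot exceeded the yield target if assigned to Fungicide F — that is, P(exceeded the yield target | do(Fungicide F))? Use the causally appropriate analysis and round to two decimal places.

Field drainage is set before the fungicide has any effect — it is not caused by the fungicide — and it independently drives the outcome. That makes it a confounder, so the causal comparison is within field drainage levels.
Standardising Fungicide F to the population field drainage mix: 0.364·56/70 + 0.334·107/200 + 0.303·87/330 = 0.549.

0.55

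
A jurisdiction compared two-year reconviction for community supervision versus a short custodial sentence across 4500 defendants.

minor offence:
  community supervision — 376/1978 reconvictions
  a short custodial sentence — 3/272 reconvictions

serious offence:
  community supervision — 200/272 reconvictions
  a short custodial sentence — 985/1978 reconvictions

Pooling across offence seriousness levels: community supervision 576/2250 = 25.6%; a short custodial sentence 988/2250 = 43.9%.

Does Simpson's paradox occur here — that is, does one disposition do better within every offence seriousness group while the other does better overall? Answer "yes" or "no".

yes

Within each offence seriousness level (minor offence 19.0% vs 1.1%; serious offence 73.5% vs 49.8%), a short custodial sentence has the lower rate every time. Pooled: 25.6% vs 43.9% — community supervision has the lower rate overall. The two comparisons disagree.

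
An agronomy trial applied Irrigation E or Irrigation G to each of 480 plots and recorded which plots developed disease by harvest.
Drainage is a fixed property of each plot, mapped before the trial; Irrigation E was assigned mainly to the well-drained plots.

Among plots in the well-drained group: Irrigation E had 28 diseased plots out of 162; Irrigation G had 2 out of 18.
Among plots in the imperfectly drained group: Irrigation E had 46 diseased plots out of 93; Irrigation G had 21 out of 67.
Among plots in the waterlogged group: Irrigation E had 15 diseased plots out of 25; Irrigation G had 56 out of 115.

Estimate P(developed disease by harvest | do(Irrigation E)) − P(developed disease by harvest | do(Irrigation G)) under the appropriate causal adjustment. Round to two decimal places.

+0.12

Field drainage satisfies the back-door criterion: it is not a descendant of the irrigation, and it blocks the spurious path from irrigation to outcome. Adjusting for it (i.e., using the within-field drainage rates) gives the causal effect.
Adjusting over the population distribution of field drainage: 0.375·(0.173−0.111) + 0.333·(0.495−0.313) + 0.292·(0.600−0.487) = +0.117.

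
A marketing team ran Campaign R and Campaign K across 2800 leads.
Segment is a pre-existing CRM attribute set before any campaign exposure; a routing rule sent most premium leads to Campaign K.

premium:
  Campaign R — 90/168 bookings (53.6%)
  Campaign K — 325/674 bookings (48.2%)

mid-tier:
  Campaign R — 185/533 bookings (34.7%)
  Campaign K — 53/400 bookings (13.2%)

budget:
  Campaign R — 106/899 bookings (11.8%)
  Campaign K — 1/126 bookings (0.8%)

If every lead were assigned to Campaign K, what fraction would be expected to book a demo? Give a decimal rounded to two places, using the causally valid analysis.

Within every customer segment level Campaign R has the higher rate, yet pooled Campaign K does — Simpson's reversal.
The imbalance in customer segment arose from how leads were allocated, not from anything the campaign did; and customer segment independently affects the outcome. The pooled gap is confounded — condition on customer segment.
Standardising Campaign K to the population customer segment mix: 0.301·325/674 + 0.333·53/400 + 0.366·1/126 = 0.192.

0.19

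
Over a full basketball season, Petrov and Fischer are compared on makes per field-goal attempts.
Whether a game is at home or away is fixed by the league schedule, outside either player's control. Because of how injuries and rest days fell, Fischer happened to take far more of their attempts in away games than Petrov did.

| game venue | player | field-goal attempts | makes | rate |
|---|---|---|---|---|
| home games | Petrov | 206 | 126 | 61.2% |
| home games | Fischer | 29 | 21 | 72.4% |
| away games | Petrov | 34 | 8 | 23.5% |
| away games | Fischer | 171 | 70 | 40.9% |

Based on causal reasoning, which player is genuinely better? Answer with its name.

The stratified and pooled comparisons disagree (Fischer wins within each game venue; Petrov wins overall), so the answer turns on the causal role of game venue.
Game venue differs across players for reasons unrelated to any effect of the player itself, and it separately predicts the outcome — a classic confounder. We must compare within game venue levels.
Within each level — home games: 61.2% vs 72.4%; away games: 23.5% vs 40.9% — Fischer is higher every time.

Fischer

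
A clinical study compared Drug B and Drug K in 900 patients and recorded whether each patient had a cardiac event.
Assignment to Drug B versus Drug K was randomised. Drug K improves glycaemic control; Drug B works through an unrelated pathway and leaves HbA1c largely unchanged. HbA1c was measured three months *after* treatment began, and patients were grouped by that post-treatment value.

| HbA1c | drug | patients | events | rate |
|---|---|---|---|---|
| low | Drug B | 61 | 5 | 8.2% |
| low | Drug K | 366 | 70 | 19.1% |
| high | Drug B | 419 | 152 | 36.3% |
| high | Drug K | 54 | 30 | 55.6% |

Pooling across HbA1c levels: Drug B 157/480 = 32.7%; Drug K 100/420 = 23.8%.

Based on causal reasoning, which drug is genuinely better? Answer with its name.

The HbA1c-specific comparison favours Drug B throughout, but the pooled figures favour Drug K. The question is whether to condition on HbA1c.
Stratifying would compare drugs among patients the drugs themselves sorted into HbA1c groups — a form of selection on an intermediate. The unconditioned pooled rates give the total causal effect.
Pooled: Drug B 32.7% vs Drug K 23.8%; Drug K is lower overall.

Drug K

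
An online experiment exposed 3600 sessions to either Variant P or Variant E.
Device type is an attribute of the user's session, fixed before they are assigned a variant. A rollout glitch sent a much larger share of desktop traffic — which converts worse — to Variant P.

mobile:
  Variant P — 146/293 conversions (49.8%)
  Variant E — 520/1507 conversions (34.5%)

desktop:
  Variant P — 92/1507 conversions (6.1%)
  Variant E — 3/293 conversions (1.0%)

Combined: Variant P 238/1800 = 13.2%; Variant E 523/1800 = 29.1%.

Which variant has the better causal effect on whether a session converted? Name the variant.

Variant P

Nothing the variant does changes device type; the imbalance is an allocation artefact. With device type also predicting the outcome, the pooled figure is confounded, and the within-stratum comparison is the causal one.
Within each level — mobile: 49.8% vs 34.5%; desktop: 6.1% vs 1.0% — Variant P is higher every time.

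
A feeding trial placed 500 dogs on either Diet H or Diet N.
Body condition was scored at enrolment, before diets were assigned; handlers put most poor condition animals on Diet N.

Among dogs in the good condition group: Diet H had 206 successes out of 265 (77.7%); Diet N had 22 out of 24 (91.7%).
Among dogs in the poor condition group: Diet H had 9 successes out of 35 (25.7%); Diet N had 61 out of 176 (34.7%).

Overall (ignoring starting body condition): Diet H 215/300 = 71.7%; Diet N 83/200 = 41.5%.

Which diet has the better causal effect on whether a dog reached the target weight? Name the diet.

The stratified and pooled comparisons disagree (Diet N wins within each starting body condition; Diet H wins overall), so the answer turns on the causal role of starting body condition.
Here starting body condition is a common cause — it drives both which diet a case falls under and the outcome. The crude comparison mixes populations; the stratum-specific rates are the causally relevant ones.
Within each level — good condition: 77.7% vs 91.7%; poor condition: 25.7% vs 34.7% — Diet N is higher every time.

Diet N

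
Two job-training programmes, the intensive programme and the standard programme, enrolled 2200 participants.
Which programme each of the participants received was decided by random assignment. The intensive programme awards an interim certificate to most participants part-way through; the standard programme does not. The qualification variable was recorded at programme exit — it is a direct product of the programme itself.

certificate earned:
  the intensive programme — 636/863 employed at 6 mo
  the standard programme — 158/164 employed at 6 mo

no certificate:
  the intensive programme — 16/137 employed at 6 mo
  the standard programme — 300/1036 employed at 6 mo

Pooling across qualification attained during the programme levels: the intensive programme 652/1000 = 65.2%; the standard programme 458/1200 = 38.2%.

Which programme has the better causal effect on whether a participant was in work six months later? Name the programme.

the intensive programme

Stratifying would compare programmes among participants the programmes themselves sorted into qualification attained during the programme groups — a form of selection on an intermediate. The unconditioned pooled rates give the total causal effect.
Pooled: the intensive programme 65.2% vs the standard programme 38.2%; the intensive programme is higher overall.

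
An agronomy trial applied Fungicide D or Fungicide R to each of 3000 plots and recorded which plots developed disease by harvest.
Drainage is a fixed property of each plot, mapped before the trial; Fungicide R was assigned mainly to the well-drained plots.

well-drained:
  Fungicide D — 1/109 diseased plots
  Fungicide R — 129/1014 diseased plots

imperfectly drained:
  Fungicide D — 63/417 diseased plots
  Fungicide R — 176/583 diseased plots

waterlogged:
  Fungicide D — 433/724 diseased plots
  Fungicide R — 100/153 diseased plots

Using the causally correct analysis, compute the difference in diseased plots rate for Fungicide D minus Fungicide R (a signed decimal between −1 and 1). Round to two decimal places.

Here field drainage is a common cause — it drives both which fungicide a case falls under and the outcome. The crude comparison mixes populations; the stratum-specific rates are the causally relevant ones.
Adjusting over the population distribution of field drainage: 0.374·(0.009−0.127) + 0.333·(0.151−0.302) + 0.292·(0.598−0.654) = -0.111.

-0.11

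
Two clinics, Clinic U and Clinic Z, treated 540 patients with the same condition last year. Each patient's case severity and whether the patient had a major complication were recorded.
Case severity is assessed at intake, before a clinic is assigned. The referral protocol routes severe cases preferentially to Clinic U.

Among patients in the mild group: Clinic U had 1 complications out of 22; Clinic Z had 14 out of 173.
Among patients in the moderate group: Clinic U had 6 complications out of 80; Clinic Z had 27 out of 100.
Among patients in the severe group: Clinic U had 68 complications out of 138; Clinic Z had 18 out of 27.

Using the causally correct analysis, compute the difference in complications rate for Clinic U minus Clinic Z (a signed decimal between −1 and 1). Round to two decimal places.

-0.13

The stratified and pooled comparisons disagree (Clinic U wins within each case severity; Clinic Z wins overall), so the answer turns on the causal role of case severity.
The imbalance in case severity arose from how patients were allocated, not from anything the clinic did; and case severity independently affects the outcome. The pooled gap is confounded — condition on case severity.
Adjusting over the population distribution of case severity: 0.361·(0.045−0.081) + 0.333·(0.075−0.270) + 0.306·(0.493−0.667) = -0.131.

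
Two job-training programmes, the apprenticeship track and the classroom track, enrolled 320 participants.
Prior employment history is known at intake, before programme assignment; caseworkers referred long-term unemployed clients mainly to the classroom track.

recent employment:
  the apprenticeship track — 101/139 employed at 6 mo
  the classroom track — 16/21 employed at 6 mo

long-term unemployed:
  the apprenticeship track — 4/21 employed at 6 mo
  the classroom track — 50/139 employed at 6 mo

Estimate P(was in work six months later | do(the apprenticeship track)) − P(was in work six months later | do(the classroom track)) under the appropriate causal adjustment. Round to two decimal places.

Within every prior employment history level the classroom track has the higher rate, yet pooled the apprenticeship track does — Simpson's reversal.
Prior employment history is set before the programme has any effect — it is not caused by the programme — and it independently drives the outcome. That makes it a confounder, so the causal comparison is within prior employment history levels.
Adjusting over the population distribution of prior employment history: 0.500·(0.727−0.762) + 0.500·(0.190−0.360) = -0.102.

-0.10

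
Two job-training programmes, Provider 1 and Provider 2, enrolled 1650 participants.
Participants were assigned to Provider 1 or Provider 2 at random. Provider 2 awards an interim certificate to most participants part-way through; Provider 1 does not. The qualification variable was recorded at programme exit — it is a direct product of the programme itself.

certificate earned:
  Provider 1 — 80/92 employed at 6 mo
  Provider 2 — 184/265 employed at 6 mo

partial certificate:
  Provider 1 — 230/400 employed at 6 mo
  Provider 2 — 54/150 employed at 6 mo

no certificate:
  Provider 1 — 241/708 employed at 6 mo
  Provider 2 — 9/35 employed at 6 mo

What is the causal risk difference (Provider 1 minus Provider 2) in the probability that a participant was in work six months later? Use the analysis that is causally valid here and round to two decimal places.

Qualification attained during the programme is recorded after the programme and is itself shifted by it — it sits on the causal path from programme to outcome. Conditioning on a mediator would strip out part of the effect we want; the pooled comparison gives the total causal effect.
The causal difference is the pooled difference: 0.459 − 0.549 = -0.090.

-0.09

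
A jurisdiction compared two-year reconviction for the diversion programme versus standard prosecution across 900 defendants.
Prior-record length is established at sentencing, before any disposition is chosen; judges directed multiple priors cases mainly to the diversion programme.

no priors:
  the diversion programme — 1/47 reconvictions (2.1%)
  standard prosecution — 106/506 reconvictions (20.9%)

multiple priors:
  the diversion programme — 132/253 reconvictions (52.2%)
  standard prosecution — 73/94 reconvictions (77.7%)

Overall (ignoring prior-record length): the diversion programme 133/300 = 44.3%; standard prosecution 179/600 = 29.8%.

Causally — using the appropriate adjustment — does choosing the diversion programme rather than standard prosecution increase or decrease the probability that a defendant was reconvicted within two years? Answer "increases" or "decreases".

decreases

Here prior-record length is a common cause — it drives both which disposition a case falls under and the outcome. The crude comparison mixes populations; the stratum-specific rates are the causally relevant ones.
Within each level — no priors: 2.1% vs 20.9%; multiple priors: 52.2% vs 77.7% — the diversion programme is lower every time.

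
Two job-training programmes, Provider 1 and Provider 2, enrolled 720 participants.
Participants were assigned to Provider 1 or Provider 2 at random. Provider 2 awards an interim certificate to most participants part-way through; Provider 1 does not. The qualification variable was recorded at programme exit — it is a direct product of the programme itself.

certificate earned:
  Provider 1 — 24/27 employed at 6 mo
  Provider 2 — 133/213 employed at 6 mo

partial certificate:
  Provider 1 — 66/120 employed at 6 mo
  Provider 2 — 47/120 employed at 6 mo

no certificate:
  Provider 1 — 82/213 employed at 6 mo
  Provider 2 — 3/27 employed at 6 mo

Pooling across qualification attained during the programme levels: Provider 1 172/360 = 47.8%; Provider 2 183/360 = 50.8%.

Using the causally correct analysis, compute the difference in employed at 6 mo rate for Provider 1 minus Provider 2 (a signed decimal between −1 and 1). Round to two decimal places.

Qualification attained during the programme is recorded after the programme and is itself shifted by it — it sits on the causal path from programme to outcome. Conditioning on a mediator would strip out part of the effect we want; the pooled comparison gives the total causal effect.
The causal difference is the pooled difference: 0.478 − 0.508 = -0.031.

-0.03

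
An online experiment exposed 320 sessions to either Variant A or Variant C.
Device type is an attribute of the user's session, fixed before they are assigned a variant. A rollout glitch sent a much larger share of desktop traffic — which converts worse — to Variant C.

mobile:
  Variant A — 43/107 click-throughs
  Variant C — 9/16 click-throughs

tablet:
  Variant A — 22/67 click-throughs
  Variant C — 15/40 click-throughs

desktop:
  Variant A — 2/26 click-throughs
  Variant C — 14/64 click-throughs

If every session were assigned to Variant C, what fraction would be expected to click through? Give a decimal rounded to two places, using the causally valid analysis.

Device type differs across variants for reasons unrelated to any effect of the variant itself, and it separately predicts the outcome — a classic confounder. We must compare within device type levels.
Standardising Variant C to the population device type mix: 0.384·9/16 + 0.334·15/40 + 0.281·14/64 = 0.403.

0.40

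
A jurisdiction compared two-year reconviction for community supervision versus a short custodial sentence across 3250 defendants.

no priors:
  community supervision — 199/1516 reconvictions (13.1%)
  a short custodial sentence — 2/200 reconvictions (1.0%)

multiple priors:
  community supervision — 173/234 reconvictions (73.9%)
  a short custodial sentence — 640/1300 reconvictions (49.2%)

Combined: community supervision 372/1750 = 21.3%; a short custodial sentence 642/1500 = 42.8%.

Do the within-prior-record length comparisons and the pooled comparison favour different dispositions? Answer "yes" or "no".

Within each prior-record length level (no priors 13.1% vs 1.0%; multiple priors 73.9% vs 49.2%), a short custodial sentence has the lower rate every time. Pooled: 21.3% vs 42.8% — community supervision has the lower rate overall. The two comparisons disagree.

yes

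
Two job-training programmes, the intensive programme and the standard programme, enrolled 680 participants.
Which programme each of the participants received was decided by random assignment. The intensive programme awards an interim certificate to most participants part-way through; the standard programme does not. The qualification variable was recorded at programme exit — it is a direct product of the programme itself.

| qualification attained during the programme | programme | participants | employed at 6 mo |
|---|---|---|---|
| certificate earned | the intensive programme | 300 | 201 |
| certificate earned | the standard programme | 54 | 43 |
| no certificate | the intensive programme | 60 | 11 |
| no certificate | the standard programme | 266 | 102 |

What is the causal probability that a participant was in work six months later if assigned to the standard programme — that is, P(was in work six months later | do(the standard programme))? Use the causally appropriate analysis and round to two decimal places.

0.45

Stratifying would compare programmes among participants the programmes themselves sorted into qualification attained during the programme groups — a form of selection on an intermediate. The unconditioned pooled rates give the total causal effect.
So P(outcome | do(the standard programme)) is just the pooled rate for the standard programme: 145/320 = 0.453.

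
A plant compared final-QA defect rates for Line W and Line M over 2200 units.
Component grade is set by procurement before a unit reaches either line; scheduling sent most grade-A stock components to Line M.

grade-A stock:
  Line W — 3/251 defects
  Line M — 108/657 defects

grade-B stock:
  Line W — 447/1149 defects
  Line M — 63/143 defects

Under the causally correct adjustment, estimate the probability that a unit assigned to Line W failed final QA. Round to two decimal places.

0.23

Nothing the line does changes component grade; the imbalance is an allocation artefact. With component grade also predicting the outcome, the pooled figure is confounded, and the within-stratum comparison is the causal one.
Standardising Line W to the population component grade mix: 0.413·3/251 + 0.587·447/1149 = 0.233.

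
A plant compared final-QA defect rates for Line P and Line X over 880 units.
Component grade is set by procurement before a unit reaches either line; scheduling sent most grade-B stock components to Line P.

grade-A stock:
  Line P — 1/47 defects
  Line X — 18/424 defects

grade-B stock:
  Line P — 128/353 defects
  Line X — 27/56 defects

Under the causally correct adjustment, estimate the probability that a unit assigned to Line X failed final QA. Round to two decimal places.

The imbalance in component grade arose from how units were allocated, not from anything the line did; and component grade independently affects the outcome. The pooled gap is confounded — condition on component grade.
Standardising Line X to the population component grade mix: 0.535·18/424 + 0.465·27/56 = 0.247.

0.25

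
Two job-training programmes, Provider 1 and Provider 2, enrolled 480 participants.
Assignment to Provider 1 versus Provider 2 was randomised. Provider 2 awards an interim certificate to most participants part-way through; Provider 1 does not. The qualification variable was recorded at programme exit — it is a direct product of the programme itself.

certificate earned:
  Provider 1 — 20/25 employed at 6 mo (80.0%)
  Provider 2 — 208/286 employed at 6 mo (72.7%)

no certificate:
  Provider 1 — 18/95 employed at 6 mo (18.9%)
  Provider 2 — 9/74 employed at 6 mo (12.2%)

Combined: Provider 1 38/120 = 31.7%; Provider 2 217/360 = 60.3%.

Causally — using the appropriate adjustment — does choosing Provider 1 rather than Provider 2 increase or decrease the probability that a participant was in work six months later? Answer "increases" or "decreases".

decreases

The qualification attained during the programme-specific comparison favours Provider 1 throughout, but the pooled figures favour Provider 2. The question is whether to condition on qualification attained during the programme.
Qualification attained during the programme is recorded after the programme and is itself shifted by it — it sits on the causal path from programme to outcome. Conditioning on a mediator would strip out part of the effect we want; the pooled comparison gives the total causal effect.
Pooled: Provider 1 31.7% vs Provider 2 60.3%; Provider 2 is higher overall.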